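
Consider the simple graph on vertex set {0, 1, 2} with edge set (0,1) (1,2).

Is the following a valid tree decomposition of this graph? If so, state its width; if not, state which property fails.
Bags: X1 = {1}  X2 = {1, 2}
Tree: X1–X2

No — vertex 0 appears in no bag.

A tree decomposition must satisfy three properties: every vertex lies in some bag; for every edge, both endpoints lie together in some bag; and for every vertex, the bags containing it form a connected subtree. Here vertex 0 appears in no bag, so the decomposition is invalid.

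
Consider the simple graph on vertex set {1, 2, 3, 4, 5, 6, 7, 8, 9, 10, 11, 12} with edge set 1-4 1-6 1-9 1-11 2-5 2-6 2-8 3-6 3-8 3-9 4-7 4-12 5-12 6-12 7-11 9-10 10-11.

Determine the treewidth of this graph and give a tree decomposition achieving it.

The largest bag has 4 vertices, giving width 3; this decomposition certifies tw(G) ≤ 3. For the lower bound: the 4 vertex sets {2,5,8}, {12}, {6}, {1,3,4,9} are disjoint, each induces a connected subgraph, and every pair is joined by at least one edge of G. Contracting each set to a single vertex therefore yields K_{4} as a minor, and since treewidth is minor-monotone, tw(G) ≥ tw(K_{4}) = 3. The upper and lower bounds meet at 3, so that is the treewidth.

Treewidth 3.
One such decomposition:
Bags: B1 = {2, 5, 8, 12}  B2 = {2, 6, 8, 12}  B3 = {3, 6, 8, 12}  B4 = {3, 4, 6, 12}  B5 = {1, 3, 4, 6}  B6 = {1, 3, 4, 9}  B7 = {1, 4, 7, 9}  B8 = {1, 7, 9, 11}  B9 = {7, 9, 10, 11}
Tree: B1–B2, B2–B3, B3–B4, B4–B5, B5–B6, B6–B7, B7–B8, B8–B9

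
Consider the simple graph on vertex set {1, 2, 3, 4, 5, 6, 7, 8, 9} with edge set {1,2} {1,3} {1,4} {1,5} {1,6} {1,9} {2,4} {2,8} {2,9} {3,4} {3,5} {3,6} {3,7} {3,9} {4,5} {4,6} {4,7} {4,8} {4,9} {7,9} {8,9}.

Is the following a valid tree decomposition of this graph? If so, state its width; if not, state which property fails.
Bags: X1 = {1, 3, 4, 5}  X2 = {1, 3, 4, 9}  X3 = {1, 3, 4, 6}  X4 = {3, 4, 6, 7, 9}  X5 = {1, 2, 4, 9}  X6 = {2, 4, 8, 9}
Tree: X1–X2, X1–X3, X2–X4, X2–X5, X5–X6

No — bags containing vertex 6 are not connected in the tree.

A tree decomposition must satisfy three properties: every vertex lies in some bag; for every edge, both endpoints lie together in some bag; and for every vertex, the bags containing it form a connected subtree. Here bags containing vertex 6 are not connected in the tree, so the decomposition is invalid.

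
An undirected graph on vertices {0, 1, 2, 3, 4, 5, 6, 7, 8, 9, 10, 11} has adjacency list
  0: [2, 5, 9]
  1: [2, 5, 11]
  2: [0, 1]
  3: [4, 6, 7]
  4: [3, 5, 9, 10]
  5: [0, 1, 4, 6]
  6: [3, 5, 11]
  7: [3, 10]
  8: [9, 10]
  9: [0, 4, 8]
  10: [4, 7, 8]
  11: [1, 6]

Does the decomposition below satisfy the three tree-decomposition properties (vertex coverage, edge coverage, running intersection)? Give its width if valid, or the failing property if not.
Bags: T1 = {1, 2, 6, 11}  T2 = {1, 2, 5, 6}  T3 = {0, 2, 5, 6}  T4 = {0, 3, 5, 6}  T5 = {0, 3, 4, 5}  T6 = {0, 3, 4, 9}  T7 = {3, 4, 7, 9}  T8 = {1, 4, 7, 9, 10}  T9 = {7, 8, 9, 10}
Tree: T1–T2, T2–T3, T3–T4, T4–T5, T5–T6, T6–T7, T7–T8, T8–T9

A tree decomposition must satisfy three properties: every vertex lies in some bag; for every edge, both endpoints lie together in some bag; and for every vertex, the bags containing it form a connected subtree. Here bags containing vertex 1 are not connected in the tree, so the decomposition is invalid.

No — bags containing vertex 1 are not connected in the tree.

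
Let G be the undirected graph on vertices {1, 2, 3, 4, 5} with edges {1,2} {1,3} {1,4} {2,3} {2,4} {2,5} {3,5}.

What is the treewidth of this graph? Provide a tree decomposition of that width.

Each bag holds 3 vertices, so the decomposition has width 2, which upper-bounds the treewidth. For the lower bound, the 3 vertices {1, 2, 3} are pairwise adjacent, and any tree decomposition puts a clique entirely inside one bag — forcing width ≥ 2. Combining the bounds, tw(G) = 2.

Treewidth 2.
Bags: B1 = {1, 2, 3}  B2 = {1, 2, 4}  B3 = {2, 3, 5}
Tree: B1–B2, B1–B3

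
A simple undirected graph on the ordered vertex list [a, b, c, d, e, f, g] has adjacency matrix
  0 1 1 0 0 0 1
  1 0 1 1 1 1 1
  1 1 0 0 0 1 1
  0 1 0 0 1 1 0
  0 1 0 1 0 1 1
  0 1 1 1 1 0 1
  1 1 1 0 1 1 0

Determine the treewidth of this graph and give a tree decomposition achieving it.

Treewidth 3.
Bags: B1 = {b, c, f, g}  B2 = {a, b, c, g}  B3 = {b, e, f, g}  B4 = {b, d, e, f}
Tree: B1–B2, B1–B3, B3–B4

The largest bag has 4 vertices, giving width 3; this decomposition certifies tw(G) ≤ 3. On the other hand G contains the 4-clique {a, b, c, g}. A clique must lie in a single bag of any decomposition, so no decomposition can have width below 3. Therefore the treewidth is 3.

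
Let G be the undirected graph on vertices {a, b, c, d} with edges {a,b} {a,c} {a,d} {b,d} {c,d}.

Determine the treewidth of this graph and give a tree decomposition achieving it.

Every bag has size at most 3, so the width is 3 − 1 = 2 and tw(G) ≤ 2. On the other hand G contains the 3-clique {a, c, d}. A clique must lie in a single bag of any decomposition, so no decomposition can have width below 2. The upper and lower bounds meet at 2, so that is the treewidth.

Treewidth 2.
One such decomposition:
Bags: B1 = {a, b, d}  B2 = {a, c, d}
Tree: B1–B2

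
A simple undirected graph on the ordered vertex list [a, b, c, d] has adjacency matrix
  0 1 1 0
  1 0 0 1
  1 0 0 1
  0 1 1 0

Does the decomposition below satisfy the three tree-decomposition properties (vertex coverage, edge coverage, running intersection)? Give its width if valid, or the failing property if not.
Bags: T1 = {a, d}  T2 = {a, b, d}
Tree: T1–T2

A tree decomposition must satisfy three properties: every vertex lies in some bag; for every edge, both endpoints lie together in some bag; and for every vertex, the bags containing it form a connected subtree. Here vertex c appears in no bag, so the decomposition is invalid.

No — vertex c appears in no bag.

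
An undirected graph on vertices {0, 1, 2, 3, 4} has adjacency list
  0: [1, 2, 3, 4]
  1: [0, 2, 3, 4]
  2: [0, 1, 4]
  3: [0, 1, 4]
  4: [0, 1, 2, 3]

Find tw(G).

A width-3 tree decomposition is:
Bags: B1 = {0, 1, 3, 4}  B2 = {0, 1, 2, 4}
Tree: B1–B2
Each bag holds 4 vertices, so the decomposition has width 3, which upper-bounds the treewidth. For the lower bound, the 4 vertices {0, 1, 2, 4} are pairwise adjacent, and any tree decomposition puts a clique entirely inside one bag — forcing width ≥ 3. Hence tw(G) = 3 exactly.

3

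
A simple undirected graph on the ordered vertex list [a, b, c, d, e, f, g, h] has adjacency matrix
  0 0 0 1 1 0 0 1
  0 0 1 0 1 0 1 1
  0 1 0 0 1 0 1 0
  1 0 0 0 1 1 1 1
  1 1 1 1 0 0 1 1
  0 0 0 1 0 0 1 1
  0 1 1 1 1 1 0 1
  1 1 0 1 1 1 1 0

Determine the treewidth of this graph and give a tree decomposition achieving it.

Treewidth 3.
One such decomposition:
Bags: B1 = {d, e, g, h}  B2 = {d, f, g, h}  B3 = {b, e, g, h}  B4 = {a, d, e, h}  B5 = {b, c, e, g}
Tree: B1–B2, B1–B3, B1–B4, B3–B5

Every bag has size at most 4, so the width is 4 − 1 = 3 and tw(G) ≤ 3. Conversely, {d, e, g, h} is a clique of size 4, and the vertices of any clique must share a bag in every tree decomposition; so some bag has ≥ 4 vertices and tw(G) ≥ 3. Therefore the treewidth is 3.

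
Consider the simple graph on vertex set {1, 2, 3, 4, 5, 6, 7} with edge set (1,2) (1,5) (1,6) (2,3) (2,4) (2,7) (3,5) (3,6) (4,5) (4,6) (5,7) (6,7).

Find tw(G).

A width-3 tree decomposition is:
Bags: B1 = {1, 2, 5, 6}  B2 = {2, 4, 5, 6}  B3 = {2, 3, 5, 6}  B4 = {2, 5, 6, 7}
Tree: B1–B2, B2–B3, B3–B4
The largest bag has 4 vertices, giving width 3; this decomposition certifies tw(G) ≤ 3. For the lower bound: the 4 vertex sets {1,5}, {4,6}, {2}, {3} are disjoint, each induces a connected subgraph, and every pair is joined by at least one edge of G. Contracting each set to a single vertex therefore yields K_{4} as a minor, and since treewidth is minor-monotone, tw(G) ≥ tw(K_{4}) = 3. The upper and lower bounds meet at 3, so that is the treewidth.

3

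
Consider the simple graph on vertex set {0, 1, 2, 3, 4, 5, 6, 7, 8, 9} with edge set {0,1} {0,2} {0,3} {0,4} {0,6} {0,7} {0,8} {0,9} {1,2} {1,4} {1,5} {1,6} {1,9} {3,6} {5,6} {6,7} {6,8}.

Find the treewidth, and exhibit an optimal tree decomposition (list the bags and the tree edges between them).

Treewidth 2.
One optimal decomposition is:
Bags: B1 = {0, 6, 7}  B2 = {0, 1, 6}  B3 = {0, 1, 4}  B4 = {0, 1, 9}  B5 = {0, 6, 8}  B6 = {0, 3, 6}  B7 = {1, 5, 6}  B8 = {0, 1, 2}
Tree: B1–B2, B2–B3, B2–B4, B1–B5, B1–B6, B2–B7, B3–B8

The largest bag has 3 vertices, giving width 2; this decomposition certifies tw(G) ≤ 2. On the other hand G contains the 3-clique {0, 6, 8}. A clique must lie in a single bag of any decomposition, so no decomposition can have width below 2. Combining the bounds, tw(G) = 2.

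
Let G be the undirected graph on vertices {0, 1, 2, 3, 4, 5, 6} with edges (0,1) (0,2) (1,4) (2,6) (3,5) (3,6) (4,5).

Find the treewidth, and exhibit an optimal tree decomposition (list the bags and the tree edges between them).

Every bag has size at most 3, so the width is 3 − 1 = 2 and tw(G) ≤ 2. Since 2–0–1–4–5–3–6–2 is a cycle in G, G is not acyclic. Forests are exactly the graphs of treewidth ≤ 1, so tw(G) ≥ 2. The upper and lower bounds meet at 2, so that is the treewidth.

Treewidth 2.
Bags: B1 = {0, 1, 2}  B2 = {1, 2, 4}  B3 = {2, 4, 5}  B4 = {2, 3, 5}  B5 = {2, 3, 6}
Tree: B1–B2, B2–B3, B3–B4, B4–B5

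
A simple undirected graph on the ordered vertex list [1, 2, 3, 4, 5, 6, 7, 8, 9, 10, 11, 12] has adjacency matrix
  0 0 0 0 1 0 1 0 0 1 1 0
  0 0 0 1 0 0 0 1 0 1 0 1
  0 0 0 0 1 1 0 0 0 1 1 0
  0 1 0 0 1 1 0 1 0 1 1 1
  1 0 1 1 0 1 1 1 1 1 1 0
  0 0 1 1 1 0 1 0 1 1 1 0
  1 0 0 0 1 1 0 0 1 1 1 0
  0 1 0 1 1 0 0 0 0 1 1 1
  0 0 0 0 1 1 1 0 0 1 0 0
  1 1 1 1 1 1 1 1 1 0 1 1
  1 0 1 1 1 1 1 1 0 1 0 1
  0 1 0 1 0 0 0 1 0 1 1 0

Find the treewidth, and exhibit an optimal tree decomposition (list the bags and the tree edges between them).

Every bag has size at most 5, so the width is 5 − 1 = 4 and tw(G) ≤ 4. Conversely, {2, 4, 8, 10, 12} is a clique of size 5, and the vertices of any clique must share a bag in every tree decomposition; so some bag has ≥ 5 vertices and tw(G) ≥ 4. The upper and lower bounds meet at 4, so that is the treewidth.

Treewidth 4.
One optimal decomposition is:
Bags: B1 = {4, 5, 8, 10, 11}  B2 = {4, 5, 6, 10, 11}  B3 = {5, 6, 7, 10, 11}  B4 = {4, 8, 10, 11, 12}  B5 = {1, 5, 7, 10, 11}  B6 = {3, 5, 6, 10, 11}  B7 = {2, 4, 8, 10, 12}  B8 = {5, 6, 7, 9, 10}
Tree: B1–B2, B2–B3, B1–B4, B3–B5, B3–B6, B4–B7, B3–B8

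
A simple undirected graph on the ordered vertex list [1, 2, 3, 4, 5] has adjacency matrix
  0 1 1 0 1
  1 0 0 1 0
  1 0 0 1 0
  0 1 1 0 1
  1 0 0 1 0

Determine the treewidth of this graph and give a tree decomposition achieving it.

The largest bag has 3 vertices, giving width 2; this decomposition certifies tw(G) ≤ 2. Since 3–4–5–1–3 is a cycle in G, G is not acyclic. Forests are exactly the graphs of treewidth ≤ 1, so tw(G) ≥ 2. Combining the bounds, tw(G) = 2.

Treewidth 2.
Bags: B1 = {1, 3, 4}  B2 = {1, 4, 5}  B3 = {1, 2, 4}
Tree: B1–B2, B2–B3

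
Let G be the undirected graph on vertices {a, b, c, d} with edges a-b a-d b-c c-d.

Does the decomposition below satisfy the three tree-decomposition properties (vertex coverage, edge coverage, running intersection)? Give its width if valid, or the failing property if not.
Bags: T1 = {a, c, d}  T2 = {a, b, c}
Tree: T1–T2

Vertex coverage: the bags together contain {a, b, c, d}, the full vertex set. Edge coverage: each edge of G has both endpoints in at least one bag. Running intersection: for every vertex, the bags containing it form a connected subtree. All three properties hold, so this is a valid tree decomposition of width max|bag| − 1 = 2, and hence tw(G) ≤ 2.

Yes; width 2.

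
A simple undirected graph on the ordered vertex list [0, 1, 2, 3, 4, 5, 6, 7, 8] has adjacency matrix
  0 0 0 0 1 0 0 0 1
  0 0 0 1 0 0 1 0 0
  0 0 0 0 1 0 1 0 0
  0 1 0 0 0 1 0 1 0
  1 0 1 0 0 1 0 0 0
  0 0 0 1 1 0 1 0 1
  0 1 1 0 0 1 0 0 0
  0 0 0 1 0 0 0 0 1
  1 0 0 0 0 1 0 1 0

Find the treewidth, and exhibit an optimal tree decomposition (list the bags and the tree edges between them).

Treewidth 3.
One such decomposition:
Bags: B1 = {1, 3, 6, 7}  B2 = {3, 5, 6, 7}  B3 = {5, 6, 7, 8}  B4 = {2, 5, 6, 8}  B5 = {2, 4, 5, 8}  B6 = {0, 2, 4, 8}
Tree: B1–B2, B2–B3, B3–B4, B4–B5, B5–B6

Every bag has size at most 4, so the width is 4 − 1 = 3 and tw(G) ≤ 3. For the lower bound: the 4 vertex sets {1,3,7}, {6}, {5}, {0,2,4,8} are disjoint, each induces a connected subgraph, and every pair is joined by at least one edge of G. Contracting each set to a single vertex therefore yields K_{4} as a minor, and since treewidth is minor-monotone, tw(G) ≥ tw(K_{4}) = 3. The upper and lower bounds meet at 3, so that is the treewidth.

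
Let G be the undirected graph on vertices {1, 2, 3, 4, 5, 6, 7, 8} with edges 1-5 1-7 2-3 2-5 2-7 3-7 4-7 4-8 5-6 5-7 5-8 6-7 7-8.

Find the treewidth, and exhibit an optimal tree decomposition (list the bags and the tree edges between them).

Treewidth 2.
Bags: B1 = {2, 5, 7}  B2 = {2, 3, 7}  B3 = {5, 7, 8}  B4 = {1, 5, 7}  B5 = {5, 6, 7}  B6 = {4, 7, 8}
Tree: B1–B2, B1–B3, B3–B4, B4–B5, B3–B6

Each bag holds 3 vertices, so the decomposition has width 2, which upper-bounds the treewidth. For the lower bound, the 3 vertices {2, 3, 7} are pairwise adjacent, and any tree decomposition puts a clique entirely inside one bag — forcing width ≥ 2. The upper and lower bounds meet at 2, so that is the treewidth.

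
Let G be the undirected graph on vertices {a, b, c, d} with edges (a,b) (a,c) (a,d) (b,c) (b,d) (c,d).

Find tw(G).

3

A width-3 tree decomposition is:
Bags: B1 = {a, b, c, d}
Tree: (single bag)
With just one bag of size 4, the width is 4 − 1 = 3, so tw(G) ≤ 3. For the lower bound, the 4 vertices {a, b, c, d} are pairwise adjacent, and any tree decomposition puts a clique entirely inside one bag — forcing width ≥ 3. Hence tw(G) = 3 exactly.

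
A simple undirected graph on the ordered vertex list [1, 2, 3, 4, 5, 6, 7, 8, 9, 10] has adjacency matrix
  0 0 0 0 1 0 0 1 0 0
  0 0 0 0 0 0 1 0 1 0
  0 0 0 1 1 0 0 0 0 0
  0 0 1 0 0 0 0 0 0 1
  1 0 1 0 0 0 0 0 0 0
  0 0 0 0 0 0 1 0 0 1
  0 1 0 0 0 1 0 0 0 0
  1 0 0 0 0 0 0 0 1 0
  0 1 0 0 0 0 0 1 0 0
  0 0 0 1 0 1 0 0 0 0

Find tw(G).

2

A width-2 tree decomposition is:
Bags: B1 = {3, 4, 5}  B2 = {4, 5, 10}  B3 = {5, 6, 10}  B4 = {5, 6, 7}  B5 = {2, 5, 7}  B6 = {2, 5, 9}  B7 = {5, 8, 9}  B8 = {1, 5, 8}
Tree: B1–B2, B2–B3, B3–B4, B4–B5, B5–B6, B6–B7, B7–B8
Every bag has size at most 3, so the width is 3 − 1 = 2 and tw(G) ≤ 2. Since 5–3–4–10–6–7–2–9–8–1–5 is a cycle in G, G is not acyclic. Forests are exactly the graphs of treewidth ≤ 1, so tw(G) ≥ 2. Hence tw(G) = 2 exactly.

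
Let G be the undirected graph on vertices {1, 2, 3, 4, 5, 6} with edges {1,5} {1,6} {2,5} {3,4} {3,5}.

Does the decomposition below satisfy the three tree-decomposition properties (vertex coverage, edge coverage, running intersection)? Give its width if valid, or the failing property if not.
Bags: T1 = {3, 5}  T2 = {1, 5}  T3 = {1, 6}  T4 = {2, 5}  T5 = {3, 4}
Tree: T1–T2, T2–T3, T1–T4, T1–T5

Every vertex of G appears in some bag (union = {1, 2, 3, 4, 5, 6}); every edge is covered by a bag; and for each vertex v the set of bags containing v is connected in the bag tree. The decomposition is therefore valid. The largest bag has 2 vertices, so the width is 1.

Yes; width 1.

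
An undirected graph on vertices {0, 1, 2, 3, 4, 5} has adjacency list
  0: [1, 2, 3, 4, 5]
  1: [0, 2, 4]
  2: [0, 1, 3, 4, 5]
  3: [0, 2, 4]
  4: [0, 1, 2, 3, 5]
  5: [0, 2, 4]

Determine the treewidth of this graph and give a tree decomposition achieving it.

The largest bag has 4 vertices, giving width 3; this decomposition certifies tw(G) ≤ 3. For the lower bound, the 4 vertices {0, 1, 2, 4} are pairwise adjacent, and any tree decomposition puts a clique entirely inside one bag — forcing width ≥ 3. Hence tw(G) = 3 exactly.

Treewidth 3.
One optimal decomposition is:
Bags: B1 = {0, 2, 4, 5}  B2 = {0, 1, 2, 4}  B3 = {0, 2, 3, 4}
Tree: B1–B2, B1–B3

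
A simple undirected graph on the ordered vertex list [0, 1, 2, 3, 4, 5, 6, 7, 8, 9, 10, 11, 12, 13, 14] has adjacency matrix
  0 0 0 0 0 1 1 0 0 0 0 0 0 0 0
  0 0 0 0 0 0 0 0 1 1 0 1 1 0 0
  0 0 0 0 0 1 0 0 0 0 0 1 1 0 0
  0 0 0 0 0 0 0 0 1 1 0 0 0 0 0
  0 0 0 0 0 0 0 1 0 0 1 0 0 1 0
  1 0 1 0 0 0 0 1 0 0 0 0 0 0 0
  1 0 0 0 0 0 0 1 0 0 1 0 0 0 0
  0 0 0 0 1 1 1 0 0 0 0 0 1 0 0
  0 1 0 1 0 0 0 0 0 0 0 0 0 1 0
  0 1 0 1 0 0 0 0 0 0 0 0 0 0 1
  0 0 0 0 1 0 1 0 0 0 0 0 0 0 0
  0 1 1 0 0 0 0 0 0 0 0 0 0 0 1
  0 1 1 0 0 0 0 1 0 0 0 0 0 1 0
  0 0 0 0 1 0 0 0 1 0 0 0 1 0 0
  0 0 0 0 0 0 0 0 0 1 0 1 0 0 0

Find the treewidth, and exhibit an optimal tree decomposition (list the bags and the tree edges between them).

The largest bag has 4 vertices, giving width 3; this decomposition certifies tw(G) ≤ 3. For the lower bound: the 4 vertex sets {0,6,10}, {4}, {7}, {2,5,12,13} are disjoint, each induces a connected subgraph, and every pair is joined by at least one edge of G. Contracting each set to a single vertex therefore yields K_{4} as a minor, and since treewidth is minor-monotone, tw(G) ≥ tw(K_{4}) = 3. The upper and lower bounds meet at 3, so that is the treewidth.

Treewidth 3.
One optimal decomposition is:
Bags: B1 = {0, 4, 6, 10}  B2 = {0, 4, 6, 7}  B3 = {0, 4, 5, 7}  B4 = {4, 5, 7, 13}  B5 = {5, 7, 12, 13}  B6 = {2, 5, 12, 13}  B7 = {2, 8, 12, 13}  B8 = {1, 2, 8, 12}  B9 = {1, 2, 8, 11}  B10 = {1, 3, 8, 11}  B11 = {1, 3, 9, 11}  B12 = {3, 9, 11, 14}
Tree: B1–B2, B2–B3, B3–B4, B4–B5, B5–B6, B6–B7, B7–B8, B8–B9, B9–B10, B10–B11, B11–B12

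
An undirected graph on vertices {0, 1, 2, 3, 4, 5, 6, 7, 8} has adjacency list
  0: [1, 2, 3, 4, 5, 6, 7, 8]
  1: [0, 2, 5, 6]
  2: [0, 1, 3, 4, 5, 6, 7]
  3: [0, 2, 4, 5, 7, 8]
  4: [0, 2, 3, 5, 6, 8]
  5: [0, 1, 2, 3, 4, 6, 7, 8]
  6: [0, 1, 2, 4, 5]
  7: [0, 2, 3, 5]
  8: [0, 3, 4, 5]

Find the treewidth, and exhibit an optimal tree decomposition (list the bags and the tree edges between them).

Treewidth 4.
Bags: B1 = {0, 2, 3, 5, 7}  B2 = {0, 2, 3, 4, 5}  B3 = {0, 2, 4, 5, 6}  B4 = {0, 3, 4, 5, 8}  B5 = {0, 1, 2, 5, 6}
Tree: B1–B2, B2–B3, B2–B4, B3–B5

Every bag has size at most 5, so the width is 5 − 1 = 4 and tw(G) ≤ 4. On the other hand G contains the 5-clique {0, 3, 4, 5, 8}. A clique must lie in a single bag of any decomposition, so no decomposition can have width below 4. Combining the bounds, tw(G) = 4.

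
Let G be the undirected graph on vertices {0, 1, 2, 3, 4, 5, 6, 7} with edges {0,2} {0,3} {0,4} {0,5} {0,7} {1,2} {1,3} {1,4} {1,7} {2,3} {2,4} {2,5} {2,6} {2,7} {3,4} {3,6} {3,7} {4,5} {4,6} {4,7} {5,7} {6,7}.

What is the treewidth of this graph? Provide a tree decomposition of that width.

The largest bag has 5 vertices, giving width 4; this decomposition certifies tw(G) ≤ 4. On the other hand G contains the 5-clique {0, 2, 3, 4, 7}. A clique must lie in a single bag of any decomposition, so no decomposition can have width below 4. Therefore the treewidth is 4.

Treewidth 4.
One such decomposition:
Bags: B1 = {2, 3, 4, 6, 7}  B2 = {0, 2, 3, 4, 7}  B3 = {0, 2, 4, 5, 7}  B4 = {1, 2, 3, 4, 7}
Tree: B1–B2, B2–B3, B1–B4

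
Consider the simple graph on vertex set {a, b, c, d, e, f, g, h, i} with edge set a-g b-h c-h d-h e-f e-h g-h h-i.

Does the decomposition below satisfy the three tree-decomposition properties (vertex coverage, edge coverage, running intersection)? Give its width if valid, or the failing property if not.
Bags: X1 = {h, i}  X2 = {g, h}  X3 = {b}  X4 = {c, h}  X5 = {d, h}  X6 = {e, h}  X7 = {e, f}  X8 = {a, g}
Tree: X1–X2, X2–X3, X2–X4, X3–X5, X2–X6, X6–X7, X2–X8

No — edge (h,b) lies in no bag.

A tree decomposition must satisfy three properties: every vertex lies in some bag; for every edge, both endpoints lie together in some bag; and for every vertex, the bags containing it form a connected subtree. Here edge (h,b) lies in no bag, so the decomposition is invalid.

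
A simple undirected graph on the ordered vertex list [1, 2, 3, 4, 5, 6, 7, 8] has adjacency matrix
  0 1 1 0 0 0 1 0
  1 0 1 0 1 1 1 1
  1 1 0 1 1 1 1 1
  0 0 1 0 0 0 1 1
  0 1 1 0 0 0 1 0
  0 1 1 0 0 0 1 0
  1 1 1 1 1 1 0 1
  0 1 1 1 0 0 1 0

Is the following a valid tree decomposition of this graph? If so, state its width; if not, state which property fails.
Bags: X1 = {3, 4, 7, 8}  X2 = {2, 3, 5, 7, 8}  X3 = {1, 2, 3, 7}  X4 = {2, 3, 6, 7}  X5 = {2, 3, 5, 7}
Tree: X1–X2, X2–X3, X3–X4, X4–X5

A tree decomposition must satisfy three properties: every vertex lies in some bag; for every edge, both endpoints lie together in some bag; and for every vertex, the bags containing it form a connected subtree. Here bags containing vertex 5 are not connected in the tree, so the decomposition is invalid.

No — bags containing vertex 5 are not connected in the tree.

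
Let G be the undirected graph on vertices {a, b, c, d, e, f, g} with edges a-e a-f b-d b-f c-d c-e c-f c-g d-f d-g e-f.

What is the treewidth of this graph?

A width-2 tree decomposition is:
Bags: B1 = {c, e, f}  B2 = {c, d, f}  B3 = {b, d, f}  B4 = {a, e, f}  B5 = {c, d, g}
Tree: B1–B2, B2–B3, B1–B4, B2–B5
The largest bag has 3 vertices, giving width 2; this decomposition certifies tw(G) ≤ 2. On the other hand G contains the 3-clique {c, d, g}. A clique must lie in a single bag of any decomposition, so no decomposition can have width below 2. Combining the bounds, tw(G) = 2.

2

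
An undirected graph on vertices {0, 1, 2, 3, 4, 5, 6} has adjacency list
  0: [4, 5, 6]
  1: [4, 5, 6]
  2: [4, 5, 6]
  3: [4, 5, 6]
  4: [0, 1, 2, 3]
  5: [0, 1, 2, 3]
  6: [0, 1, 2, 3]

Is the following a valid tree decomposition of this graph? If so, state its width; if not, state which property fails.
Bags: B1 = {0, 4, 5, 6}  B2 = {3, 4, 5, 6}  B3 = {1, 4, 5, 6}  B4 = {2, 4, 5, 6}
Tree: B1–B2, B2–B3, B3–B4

Every vertex of G appears in some bag (union = {0, 1, 2, 3, 4, 5, 6}); every edge is covered by a bag; and for each vertex v the set of bags containing v is connected in the bag tree. The decomposition is therefore valid. The largest bag has 4 vertices, so the width is 3.

Yes; width 3.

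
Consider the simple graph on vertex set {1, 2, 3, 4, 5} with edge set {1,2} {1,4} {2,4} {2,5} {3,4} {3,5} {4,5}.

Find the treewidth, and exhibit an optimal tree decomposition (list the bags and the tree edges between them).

Each bag holds 3 vertices, so the decomposition has width 2, which upper-bounds the treewidth. For the lower bound, the 3 vertices {1, 2, 4} are pairwise adjacent, and any tree decomposition puts a clique entirely inside one bag — forcing width ≥ 2. Therefore the treewidth is 2.

Treewidth 2.
Bags: B1 = {1, 2, 4}  B2 = {2, 4, 5}  B3 = {3, 4, 5}
Tree: B1–B2, B2–B3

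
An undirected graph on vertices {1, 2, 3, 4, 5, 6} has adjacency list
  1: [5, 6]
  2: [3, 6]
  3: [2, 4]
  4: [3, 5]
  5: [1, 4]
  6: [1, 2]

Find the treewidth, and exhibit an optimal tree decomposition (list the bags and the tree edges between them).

Treewidth 2.
One optimal decomposition is:
Bags: B1 = {1, 2, 6}  B2 = {1, 2, 3}  B3 = {1, 3, 4}  B4 = {1, 4, 5}
Tree: B1–B2, B2–B3, B3–B4

Each bag holds 3 vertices, so the decomposition has width 2, which upper-bounds the treewidth. For the lower bound, G contains the cycle 1–6–2–3–4–5–1, so G is not a forest; only forests have treewidth ≤ 1, hence tw(G) ≥ 2. Combining the bounds, tw(G) = 2.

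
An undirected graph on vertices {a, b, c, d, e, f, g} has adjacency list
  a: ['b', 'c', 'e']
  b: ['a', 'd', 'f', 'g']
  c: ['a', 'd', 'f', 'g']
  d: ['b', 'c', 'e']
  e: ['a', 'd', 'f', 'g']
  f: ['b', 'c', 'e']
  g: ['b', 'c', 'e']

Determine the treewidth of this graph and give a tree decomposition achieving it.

Each bag holds 4 vertices, so the decomposition has width 3, which upper-bounds the treewidth. For the lower bound: the 4 vertex sets {e,g}, {c,d}, {b}, {a} are disjoint, each induces a connected subgraph, and every pair is joined by at least one edge of G. Contracting each set to a single vertex therefore yields K_{4} as a minor, and since treewidth is minor-monotone, tw(G) ≥ tw(K_{4}) = 3. Combining the bounds, tw(G) = 3.

Treewidth 3.
Bags: B1 = {b, c, e, g}  B2 = {b, c, d, e}  B3 = {a, b, c, e}  B4 = {b, c, e, f}
Tree: B1–B2, B2–B3, B3–B4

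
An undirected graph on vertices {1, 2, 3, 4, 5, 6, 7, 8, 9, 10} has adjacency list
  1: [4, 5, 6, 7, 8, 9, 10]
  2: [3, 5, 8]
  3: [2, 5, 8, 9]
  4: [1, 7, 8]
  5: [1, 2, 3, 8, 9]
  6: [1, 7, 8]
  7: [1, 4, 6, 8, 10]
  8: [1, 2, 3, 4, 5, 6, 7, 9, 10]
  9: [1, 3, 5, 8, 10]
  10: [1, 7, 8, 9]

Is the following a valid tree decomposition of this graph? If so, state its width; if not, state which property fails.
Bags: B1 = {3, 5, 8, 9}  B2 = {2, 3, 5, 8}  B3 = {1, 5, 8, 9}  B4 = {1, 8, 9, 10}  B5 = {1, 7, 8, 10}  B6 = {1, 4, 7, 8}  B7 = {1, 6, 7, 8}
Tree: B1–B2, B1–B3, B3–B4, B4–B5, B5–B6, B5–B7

Yes; width 3.

Every vertex of G appears in some bag (union = {1, 2, 3, 4, 5, 6, 7, 8, 9, 10}); every edge is covered by a bag; and for each vertex v the set of bags containing v is connected in the bag tree. The decomposition is therefore valid. The largest bag has 4 vertices, so the width is 3.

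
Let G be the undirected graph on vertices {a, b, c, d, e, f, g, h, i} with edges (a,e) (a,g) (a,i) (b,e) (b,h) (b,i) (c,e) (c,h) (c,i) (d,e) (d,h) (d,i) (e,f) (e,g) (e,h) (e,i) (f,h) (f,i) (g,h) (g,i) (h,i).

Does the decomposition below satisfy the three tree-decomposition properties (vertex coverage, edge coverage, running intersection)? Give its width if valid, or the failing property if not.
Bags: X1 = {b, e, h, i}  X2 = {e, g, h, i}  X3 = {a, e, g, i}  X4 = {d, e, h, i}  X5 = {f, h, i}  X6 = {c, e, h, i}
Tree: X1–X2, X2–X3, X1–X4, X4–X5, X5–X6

No — edge (e,f) lies in no bag.

A tree decomposition must satisfy three properties: every vertex lies in some bag; for every edge, both endpoints lie together in some bag; and for every vertex, the bags containing it form a connected subtree. Here edge (e,f) lies in no bag, so the decomposition is invalid.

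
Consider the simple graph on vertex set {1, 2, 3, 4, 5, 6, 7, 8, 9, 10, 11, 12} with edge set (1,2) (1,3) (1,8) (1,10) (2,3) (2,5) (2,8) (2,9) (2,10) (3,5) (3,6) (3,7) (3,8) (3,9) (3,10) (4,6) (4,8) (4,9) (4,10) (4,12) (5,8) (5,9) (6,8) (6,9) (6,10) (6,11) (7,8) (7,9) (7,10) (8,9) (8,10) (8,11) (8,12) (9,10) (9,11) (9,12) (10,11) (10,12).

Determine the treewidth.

4

A width-4 tree decomposition is:
Bags: B1 = {2, 3, 8, 9, 10}  B2 = {1, 2, 3, 8, 10}  B3 = {3, 6, 8, 9, 10}  B4 = {6, 8, 9, 10, 11}  B5 = {4, 6, 8, 9, 10}  B6 = {4, 8, 9, 10, 12}  B7 = {3, 7, 8, 9, 10}  B8 = {2, 3, 5, 8, 9}
Tree: B1–B2, B1–B3, B3–B4, B4–B5, B5–B6, B3–B7, B1–B8
Every bag has size at most 5, so the width is 5 − 1 = 4 and tw(G) ≤ 4. Conversely, {1, 2, 3, 8, 10} is a clique of size 5, and the vertices of any clique must share a bag in every tree decomposition; so some bag has ≥ 5 vertices and tw(G) ≥ 4. Therefore the treewidth is 4.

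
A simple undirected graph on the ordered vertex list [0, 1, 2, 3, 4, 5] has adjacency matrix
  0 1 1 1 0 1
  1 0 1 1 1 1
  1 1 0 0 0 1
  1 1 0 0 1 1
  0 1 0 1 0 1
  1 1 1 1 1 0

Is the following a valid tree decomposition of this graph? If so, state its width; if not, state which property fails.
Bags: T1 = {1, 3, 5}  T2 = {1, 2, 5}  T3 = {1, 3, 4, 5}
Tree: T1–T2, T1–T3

A tree decomposition must satisfy three properties: every vertex lies in some bag; for every edge, both endpoints lie together in some bag; and for every vertex, the bags containing it form a connected subtree. Here vertex 0 appears in no bag, so the decomposition is invalid.

No — vertex 0 appears in no bag.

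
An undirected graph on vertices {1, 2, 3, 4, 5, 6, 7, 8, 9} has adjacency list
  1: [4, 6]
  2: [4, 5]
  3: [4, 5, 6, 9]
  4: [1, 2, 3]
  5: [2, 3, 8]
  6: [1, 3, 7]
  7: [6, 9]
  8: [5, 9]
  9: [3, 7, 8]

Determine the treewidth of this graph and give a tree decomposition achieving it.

Treewidth 3.
Bags: B1 = {1, 4, 6, 7}  B2 = {3, 4, 6, 7}  B3 = {3, 4, 7, 9}  B4 = {2, 3, 4, 9}  B5 = {2, 3, 5, 9}  B6 = {2, 5, 8, 9}
Tree: B1–B2, B2–B3, B3–B4, B4–B5, B5–B6

Each bag holds 4 vertices, so the decomposition has width 3, which upper-bounds the treewidth. For the lower bound: the 4 vertex sets {1,6,7}, {4}, {3}, {2,5,8,9} are disjoint, each induces a connected subgraph, and every pair is joined by at least one edge of G. Contracting each set to a single vertex therefore yields K_{4} as a minor, and since treewidth is minor-monotone, tw(G) ≥ tw(K_{4}) = 3. Therefore the treewidth is 3.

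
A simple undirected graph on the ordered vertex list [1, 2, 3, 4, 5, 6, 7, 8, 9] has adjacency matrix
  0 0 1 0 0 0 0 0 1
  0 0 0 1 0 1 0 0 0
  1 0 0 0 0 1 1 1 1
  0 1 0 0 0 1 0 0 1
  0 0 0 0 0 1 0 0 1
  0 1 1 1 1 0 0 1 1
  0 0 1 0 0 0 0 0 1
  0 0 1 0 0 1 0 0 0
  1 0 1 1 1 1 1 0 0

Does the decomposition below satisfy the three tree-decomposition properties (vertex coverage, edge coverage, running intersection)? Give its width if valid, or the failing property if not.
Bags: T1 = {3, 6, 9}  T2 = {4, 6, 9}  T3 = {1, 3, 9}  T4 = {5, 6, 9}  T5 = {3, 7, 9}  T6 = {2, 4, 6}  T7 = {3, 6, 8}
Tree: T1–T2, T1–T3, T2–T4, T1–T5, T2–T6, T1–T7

Yes; width 2.

Checking the three conditions: (i) the bags cover all of {1, 2, 3, 4, 5, 6, 7, 8, 9}; (ii) for each edge, some bag contains both endpoints; (iii) the bags containing any fixed vertex form a subtree. All hold, so the decomposition is valid with width 3 − 1 = 2.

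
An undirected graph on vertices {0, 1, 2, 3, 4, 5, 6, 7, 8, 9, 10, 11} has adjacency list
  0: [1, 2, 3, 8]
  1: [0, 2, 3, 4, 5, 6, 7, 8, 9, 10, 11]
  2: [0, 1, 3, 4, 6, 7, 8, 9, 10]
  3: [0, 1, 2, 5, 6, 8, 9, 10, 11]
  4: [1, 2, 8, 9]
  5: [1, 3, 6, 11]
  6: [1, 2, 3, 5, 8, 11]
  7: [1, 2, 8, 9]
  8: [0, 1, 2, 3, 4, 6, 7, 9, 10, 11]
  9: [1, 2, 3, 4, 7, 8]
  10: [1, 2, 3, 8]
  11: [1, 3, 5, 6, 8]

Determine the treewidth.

A width-4 tree decomposition is:
Bags: B1 = {1, 2, 3, 8, 9}  B2 = {1, 2, 3, 6, 8}  B3 = {1, 2, 3, 8, 10}  B4 = {1, 2, 7, 8, 9}  B5 = {1, 3, 6, 8, 11}  B6 = {1, 2, 4, 8, 9}  B7 = {0, 1, 2, 3, 8}  B8 = {1, 3, 5, 6, 11}
Tree: B1–B2, B1–B3, B1–B4, B2–B5, B4–B6, B2–B7, B5–B8
Each bag holds 5 vertices, so the decomposition has width 4, which upper-bounds the treewidth. For the lower bound, the 5 vertices {0, 1, 2, 3, 8} are pairwise adjacent, and any tree decomposition puts a clique entirely inside one bag — forcing width ≥ 4. Combining the bounds, tw(G) = 4.

4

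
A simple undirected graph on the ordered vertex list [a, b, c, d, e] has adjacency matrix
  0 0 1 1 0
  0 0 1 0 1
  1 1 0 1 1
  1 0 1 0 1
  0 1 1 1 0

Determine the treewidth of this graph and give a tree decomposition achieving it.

Treewidth 2.
One such decomposition:
Bags: B1 = {a, c, d}  B2 = {c, d, e}  B3 = {b, c, e}
Tree: B1–B2, B2–B3

The largest bag has 3 vertices, giving width 2; this decomposition certifies tw(G) ≤ 2. Conversely, {c, d, e} is a clique of size 3, and the vertices of any clique must share a bag in every tree decomposition; so some bag has ≥ 3 vertices and tw(G) ≥ 2. Combining the bounds, tw(G) = 2.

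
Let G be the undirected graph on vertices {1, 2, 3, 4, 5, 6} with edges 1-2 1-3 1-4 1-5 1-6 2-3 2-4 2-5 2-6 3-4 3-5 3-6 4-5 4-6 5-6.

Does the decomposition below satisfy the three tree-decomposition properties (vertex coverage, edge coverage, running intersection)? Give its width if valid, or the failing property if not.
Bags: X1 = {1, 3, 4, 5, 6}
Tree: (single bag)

A tree decomposition must satisfy three properties: every vertex lies in some bag; for every edge, both endpoints lie together in some bag; and for every vertex, the bags containing it form a connected subtree. Here vertex 2 appears in no bag, so the decomposition is invalid.

No — vertex 2 appears in no bag.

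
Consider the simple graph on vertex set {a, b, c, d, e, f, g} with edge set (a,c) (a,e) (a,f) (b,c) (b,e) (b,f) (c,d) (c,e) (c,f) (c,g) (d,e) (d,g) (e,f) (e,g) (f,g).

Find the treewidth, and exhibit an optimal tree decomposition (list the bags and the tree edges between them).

The largest bag has 4 vertices, giving width 3; this decomposition certifies tw(G) ≤ 3. On the other hand G contains the 4-clique {c, d, e, g}. A clique must lie in a single bag of any decomposition, so no decomposition can have width below 3. Combining the bounds, tw(G) = 3.

Treewidth 3.
One such decomposition:
Bags: B1 = {a, c, e, f}  B2 = {b, c, e, f}  B3 = {c, e, f, g}  B4 = {c, d, e, g}
Tree: B1–B2, B1–B3, B3–B4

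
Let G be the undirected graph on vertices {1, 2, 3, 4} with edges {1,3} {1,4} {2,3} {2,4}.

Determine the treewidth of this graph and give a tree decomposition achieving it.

Treewidth 2.
One such decomposition:
Bags: B1 = {1, 3, 4}  B2 = {2, 3, 4}
Tree: B1–B2

Every bag has size at most 3, so the width is 3 − 1 = 2 and tw(G) ≤ 2. Since 3–1–4–2–3 is a cycle in G, G is not acyclic. Forests are exactly the graphs of treewidth ≤ 1, so tw(G) ≥ 2. Hence tw(G) = 2 exactly.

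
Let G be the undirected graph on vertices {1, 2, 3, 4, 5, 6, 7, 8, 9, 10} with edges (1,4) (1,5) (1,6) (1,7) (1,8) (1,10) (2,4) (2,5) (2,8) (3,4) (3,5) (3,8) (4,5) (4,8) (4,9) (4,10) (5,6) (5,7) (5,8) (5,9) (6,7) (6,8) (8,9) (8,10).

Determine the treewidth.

3

A width-3 tree decomposition is:
Bags: B1 = {2, 4, 5, 8}  B2 = {3, 4, 5, 8}  B3 = {1, 4, 5, 8}  B4 = {1, 4, 8, 10}  B5 = {1, 5, 6, 8}  B6 = {4, 5, 8, 9}  B7 = {1, 5, 6, 7}
Tree: B1–B2, B1–B3, B3–B4, B3–B5, B3–B6, B5–B7
Every bag has size at most 4, so the width is 4 − 1 = 3 and tw(G) ≤ 3. On the other hand G contains the 4-clique {1, 4, 8, 10}. A clique must lie in a single bag of any decomposition, so no decomposition can have width below 3. The upper and lower bounds meet at 3, so that is the treewidth.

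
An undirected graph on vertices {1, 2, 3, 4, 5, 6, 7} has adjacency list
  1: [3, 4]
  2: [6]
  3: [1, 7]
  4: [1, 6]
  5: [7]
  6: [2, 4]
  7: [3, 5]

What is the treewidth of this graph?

A width-1 tree decomposition is:
Bags: B1 = {5, 7}  B2 = {3, 7}  B3 = {1, 3}  B4 = {1, 4}  B5 = {4, 6}  B6 = {2, 6}
Tree: B1–B2, B2–B3, B3–B4, B4–B5, B5–B6
The largest bag has 2 vertices, giving width 1; this decomposition certifies tw(G) ≤ 1. G has an edge, so its treewidth is at least 1. Therefore the treewidth is 1.

1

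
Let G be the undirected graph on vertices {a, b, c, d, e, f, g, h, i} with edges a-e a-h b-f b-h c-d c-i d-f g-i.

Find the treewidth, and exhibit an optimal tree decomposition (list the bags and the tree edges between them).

The largest bag has 2 vertices, giving width 1; this decomposition certifies tw(G) ≤ 1. G has an edge, so its treewidth is at least 1. Therefore the treewidth is 1.

Treewidth 1.
One optimal decomposition is:
Bags: B1 = {g, i}  B2 = {c, i}  B3 = {c, d}  B4 = {d, f}  B5 = {b, f}  B6 = {b, h}  B7 = {a, h}  B8 = {a, e}
Tree: B1–B2, B2–B3, B3–B4, B4–B5, B5–B6, B6–B7, B7–B8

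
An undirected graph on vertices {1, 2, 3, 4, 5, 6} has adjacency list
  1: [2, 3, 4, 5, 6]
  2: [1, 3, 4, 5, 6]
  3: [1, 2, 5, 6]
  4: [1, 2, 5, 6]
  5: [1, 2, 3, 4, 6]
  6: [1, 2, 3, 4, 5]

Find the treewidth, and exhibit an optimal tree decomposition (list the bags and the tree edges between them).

Every bag has size at most 5, so the width is 5 − 1 = 4 and tw(G) ≤ 4. For the lower bound, the 5 vertices {1, 2, 3, 5, 6} are pairwise adjacent, and any tree decomposition puts a clique entirely inside one bag — forcing width ≥ 4. Therefore the treewidth is 4.

Treewidth 4.
One optimal decomposition is:
Bags: B1 = {1, 2, 4, 5, 6}  B2 = {1, 2, 3, 5, 6}
Tree: B1–B2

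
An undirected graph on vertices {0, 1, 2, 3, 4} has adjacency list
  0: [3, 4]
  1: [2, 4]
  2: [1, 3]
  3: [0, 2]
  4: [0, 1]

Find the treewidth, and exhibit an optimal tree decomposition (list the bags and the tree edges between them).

Treewidth 2.
One such decomposition:
Bags: B1 = {0, 1, 4}  B2 = {0, 1, 2}  B3 = {0, 2, 3}
Tree: B1–B2, B2–B3

Each bag holds 3 vertices, so the decomposition has width 2, which upper-bounds the treewidth. Since 0–4–1–2–3–0 is a cycle in G, G is not acyclic. Forests are exactly the graphs of treewidth ≤ 1, so tw(G) ≥ 2. Combining the bounds, tw(G) = 2.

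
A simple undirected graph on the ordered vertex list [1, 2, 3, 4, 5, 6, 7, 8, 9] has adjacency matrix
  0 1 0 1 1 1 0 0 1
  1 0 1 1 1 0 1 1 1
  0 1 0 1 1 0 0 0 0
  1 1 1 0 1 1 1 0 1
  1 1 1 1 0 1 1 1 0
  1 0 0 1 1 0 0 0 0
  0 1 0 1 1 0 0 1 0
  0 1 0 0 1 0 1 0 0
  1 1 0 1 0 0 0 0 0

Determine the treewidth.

A width-3 tree decomposition is:
Bags: B1 = {2, 4, 5, 7}  B2 = {1, 2, 4, 5}  B3 = {2, 3, 4, 5}  B4 = {2, 5, 7, 8}  B5 = {1, 4, 5, 6}  B6 = {1, 2, 4, 9}
Tree: B1–B2, B2–B3, B1–B4, B2–B5, B2–B6
The largest bag has 4 vertices, giving width 3; this decomposition certifies tw(G) ≤ 3. For the lower bound, the 4 vertices {2, 5, 7, 8} are pairwise adjacent, and any tree decomposition puts a clique entirely inside one bag — forcing width ≥ 3. Combining the bounds, tw(G) = 3.

3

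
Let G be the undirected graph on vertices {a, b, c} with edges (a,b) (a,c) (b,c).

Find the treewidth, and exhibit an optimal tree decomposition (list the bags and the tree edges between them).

With just one bag of size 3, the width is 3 − 1 = 2, so tw(G) ≤ 2. For the lower bound, the 3 vertices {a, b, c} are pairwise adjacent, and any tree decomposition puts a clique entirely inside one bag — forcing width ≥ 2. Combining the bounds, tw(G) = 2.

Treewidth 2.
One such decomposition:
Bags: B1 = {a, b, c}
Tree: (single bag)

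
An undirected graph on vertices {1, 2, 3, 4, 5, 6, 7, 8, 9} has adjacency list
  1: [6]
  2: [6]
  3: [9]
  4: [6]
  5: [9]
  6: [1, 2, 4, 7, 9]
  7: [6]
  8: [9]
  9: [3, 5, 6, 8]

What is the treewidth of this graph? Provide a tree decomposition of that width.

Treewidth 1.
One optimal decomposition is:
Bags: B1 = {6, 7}  B2 = {4, 6}  B3 = {6, 9}  B4 = {8, 9}  B5 = {1, 6}  B6 = {3, 9}  B7 = {5, 9}  B8 = {2, 6}
Tree: B1–B2, B1–B3, B3–B4, B2–B5, B4–B6, B4–B7, B3–B8

Every bag has size at most 2, so the width is 2 − 1 = 1 and tw(G) ≤ 1. G has an edge, so its treewidth is at least 1. The upper and lower bounds meet at 1, so that is the treewidth.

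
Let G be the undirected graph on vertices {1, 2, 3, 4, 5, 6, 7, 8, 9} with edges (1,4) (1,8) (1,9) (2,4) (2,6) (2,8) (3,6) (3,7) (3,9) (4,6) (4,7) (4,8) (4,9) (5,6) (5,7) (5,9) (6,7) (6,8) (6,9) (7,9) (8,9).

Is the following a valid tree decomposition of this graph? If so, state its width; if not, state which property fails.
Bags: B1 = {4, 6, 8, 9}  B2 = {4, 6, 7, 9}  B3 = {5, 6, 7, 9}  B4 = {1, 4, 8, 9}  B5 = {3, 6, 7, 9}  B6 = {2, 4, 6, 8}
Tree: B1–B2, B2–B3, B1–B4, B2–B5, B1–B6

Every vertex of G appears in some bag (union = {1, 2, 3, 4, 5, 6, 7, 8, 9}); every edge is covered by a bag; and for each vertex v the set of bags containing v is connected in the bag tree. The decomposition is therefore valid. The largest bag has 4 vertices, so the width is 3.

Yes; width 3.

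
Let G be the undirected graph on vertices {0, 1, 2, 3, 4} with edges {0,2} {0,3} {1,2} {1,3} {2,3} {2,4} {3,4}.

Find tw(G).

A width-2 tree decomposition is:
Bags: B1 = {2, 3, 4}  B2 = {0, 2, 3}  B3 = {1, 2, 3}
Tree: B1–B2, B1–B3
The largest bag has 3 vertices, giving width 2; this decomposition certifies tw(G) ≤ 2. On the other hand G contains the 3-clique {0, 2, 3}. A clique must lie in a single bag of any decomposition, so no decomposition can have width below 2. Combining the bounds, tw(G) = 2.

2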